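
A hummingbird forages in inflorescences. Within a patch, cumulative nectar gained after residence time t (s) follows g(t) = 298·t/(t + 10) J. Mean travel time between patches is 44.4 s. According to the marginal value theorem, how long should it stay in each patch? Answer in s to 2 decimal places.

Optimal t* satisfies g'(t*) = g(t*)/(T + t*).
g'(t) = 298·10/(t + 10)². Setting 298·10/(t+10)² = 298t/[(t+10)(44.4+t)] gives 10(44.4+t) = t(t+10), so t² = 10×44.4 = 444.
t* = √444 = 21.07 s.

21.07 s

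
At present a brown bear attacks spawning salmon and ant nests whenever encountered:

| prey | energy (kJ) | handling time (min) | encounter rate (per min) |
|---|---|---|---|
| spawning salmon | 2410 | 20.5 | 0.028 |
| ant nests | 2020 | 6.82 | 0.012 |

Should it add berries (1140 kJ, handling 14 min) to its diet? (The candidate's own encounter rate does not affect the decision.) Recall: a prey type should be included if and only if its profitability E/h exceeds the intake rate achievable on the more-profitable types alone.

Yes

On spawning salmon and ant nests alone, R = ΣλE/(1+Σλh) = 91.72/1.656 = 55.39 kJ/min.
Profitability of berries: 1140/14 = 81.43 kJ/min.
81.43 > 55.39, so adding berries raises the average — include it.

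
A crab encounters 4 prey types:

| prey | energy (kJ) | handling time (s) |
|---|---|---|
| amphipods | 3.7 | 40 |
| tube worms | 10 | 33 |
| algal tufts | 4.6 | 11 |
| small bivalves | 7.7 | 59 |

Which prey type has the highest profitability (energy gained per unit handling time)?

In descending order of E/h:
algal tufts: 4.6/11 = 0.418 kJ/s
tube worms: 10/33 = 0.303 kJ/s
small bivalves: 7.7/59 = 0.131 kJ/s
amphipods: 3.7/40 = 0.0925 kJ/s

algal tufts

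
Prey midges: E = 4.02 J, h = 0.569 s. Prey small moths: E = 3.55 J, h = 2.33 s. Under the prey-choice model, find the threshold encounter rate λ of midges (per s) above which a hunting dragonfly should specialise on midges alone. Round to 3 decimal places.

The zero-one rule: include small moths iff E₂/h₂ > λE₁/(1+λh₁). Equality gives the switch point.
λE₁h₂ = E₂ + λE₂h₁ ⇒ λ = E₂/(E₁h₂ − E₂h₁) = 3.55/(9.367 − 2.02) = 0.4832 per s.

0.483 per s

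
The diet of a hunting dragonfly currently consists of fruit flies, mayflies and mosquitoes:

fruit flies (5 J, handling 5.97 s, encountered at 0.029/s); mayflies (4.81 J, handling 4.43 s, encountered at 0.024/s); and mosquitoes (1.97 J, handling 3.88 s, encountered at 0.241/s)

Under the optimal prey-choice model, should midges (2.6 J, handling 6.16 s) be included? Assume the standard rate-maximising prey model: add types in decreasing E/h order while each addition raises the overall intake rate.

Yes

Intake rate on the current diet: R = (0.029×5 + 0.024×4.81 + 0.241×1.97) / (1 + 0.029×5.97 + 0.024×4.43 + 0.241×3.88) = 0.7352/2.215 = 0.332 J/s.
Profitability of midges: 2.6/6.16 = 0.4221 J/s.
Since 0.4221 > R, including midges increases the long-run rate.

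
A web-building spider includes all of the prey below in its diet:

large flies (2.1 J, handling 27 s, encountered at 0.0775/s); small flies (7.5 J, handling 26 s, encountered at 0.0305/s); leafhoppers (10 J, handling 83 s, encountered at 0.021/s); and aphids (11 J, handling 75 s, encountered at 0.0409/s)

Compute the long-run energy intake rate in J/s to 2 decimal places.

0.12 J/s

R = (0.0775×2.1 + 0.0305×7.5 + 0.021×10 + 0.0409×11) / (1 + 0.0775×27 + 0.0305×26 + 0.021×83 + 0.0409×75) = 1.051/8.696 = 0.1209 J/s.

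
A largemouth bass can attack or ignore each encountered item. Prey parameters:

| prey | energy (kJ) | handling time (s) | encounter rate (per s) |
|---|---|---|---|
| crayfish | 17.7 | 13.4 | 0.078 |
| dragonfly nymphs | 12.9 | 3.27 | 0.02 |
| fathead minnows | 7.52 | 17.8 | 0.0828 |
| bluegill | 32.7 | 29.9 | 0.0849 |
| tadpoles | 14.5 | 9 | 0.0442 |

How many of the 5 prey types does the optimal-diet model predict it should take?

Profitabilities (E/h, kJ/s): dragonfly nymphs 3.94, tadpoles 1.61, crayfish 1.32, bluegill 1.09, fathead minnows 0.422. Add prey in this order while the next type's profitability exceeds the intake rate on those already taken.
Rate on top 1: 0.2422. tadpoles: 1.61 > 0.2422 → include.
Rate on top 2: 0.6143. crayfish: 1.32 > 0.6143 → include.
Rate on top 3: 0.9087. bluegill: 1.09 > 0.9087 → include.
Rate on top 4: 1.002. fathead minnows: 0.422 < 1.002 → exclude; stop.
Optimal diet: dragonfly nymphs, tadpoles, crayfish, bluegill — 4 of 5 types.

4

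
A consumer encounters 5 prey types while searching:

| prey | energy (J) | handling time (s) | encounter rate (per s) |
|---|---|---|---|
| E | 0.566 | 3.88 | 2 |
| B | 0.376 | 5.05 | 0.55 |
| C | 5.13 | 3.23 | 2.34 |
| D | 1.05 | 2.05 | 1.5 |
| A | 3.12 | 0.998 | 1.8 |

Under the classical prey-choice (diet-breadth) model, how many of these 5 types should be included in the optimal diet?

Profitabilities (E/h, J/s): A 3.13, C 1.59, D 0.512, E 0.146, B 0.0745. Add prey in this order while the next type's profitability exceeds the intake rate on those already taken.
Rate on top 1: 2.008. C: 1.59 < 2.008 → exclude; stop.
Optimal diet: A — 1 of 5 types.

1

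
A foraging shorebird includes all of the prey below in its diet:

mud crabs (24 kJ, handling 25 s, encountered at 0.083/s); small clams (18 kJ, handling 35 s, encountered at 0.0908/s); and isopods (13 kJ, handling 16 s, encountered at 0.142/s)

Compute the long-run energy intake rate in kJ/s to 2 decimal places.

Energy encountered per unit search time: 0.083×24 + 0.0908×18 + 0.142×13 = 5.472 kJ/s.
Handling time per unit search time: 0.083×25 + 0.0908×35 + 0.142×16 = 7.525.
Rate = 5.472/(1 + 7.525) = 0.6419 kJ/s.

0.64 kJ/s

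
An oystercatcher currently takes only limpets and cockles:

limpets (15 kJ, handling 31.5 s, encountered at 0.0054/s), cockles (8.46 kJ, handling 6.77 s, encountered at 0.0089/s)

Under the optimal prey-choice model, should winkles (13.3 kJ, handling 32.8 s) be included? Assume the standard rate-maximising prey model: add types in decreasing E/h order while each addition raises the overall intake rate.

Yes

Intake rate on the current diet: R = (0.0054×15 + 0.0089×8.46) / (1 + 0.0054×31.5 + 0.0089×6.77) = 0.1563/1.23 = 0.127 kJ/s.
winkles: E/h = 13.3/32.8 = 0.4055 kJ/s.
Since 0.4055 > R, including winkles increases the long-run rate.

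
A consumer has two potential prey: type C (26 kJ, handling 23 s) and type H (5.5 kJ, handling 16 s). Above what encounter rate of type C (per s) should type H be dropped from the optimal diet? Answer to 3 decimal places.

0.019 per s

At the threshold, the rate on type C alone equals the profitability of type H: λ·26/(1 + λ·23) = 5.5/16 = 0.3438.
Rearranging, λ(26 − 0.3438×23) = 0.3438, so λ = 0.3438/18.09 = 0.019 per s.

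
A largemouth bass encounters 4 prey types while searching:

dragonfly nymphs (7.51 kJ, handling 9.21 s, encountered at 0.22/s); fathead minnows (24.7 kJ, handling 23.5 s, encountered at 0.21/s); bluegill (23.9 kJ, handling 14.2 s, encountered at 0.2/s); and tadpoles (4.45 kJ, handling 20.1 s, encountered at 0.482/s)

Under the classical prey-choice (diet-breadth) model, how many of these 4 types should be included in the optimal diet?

1

E/h in descending order: bluegill 1.68, fathead minnows 1.05, dragonfly nymphs 0.815, tadpoles 0.221 kJ/s. The optimal diet is the largest prefix of this list for which every included type satisfies E_i/h_i > R on the types above it.
Rate on top 1: 1.245. fathead minnows: 1.05 < 1.245 → exclude; stop.
Optimal diet: bluegill — 1 of 4 types.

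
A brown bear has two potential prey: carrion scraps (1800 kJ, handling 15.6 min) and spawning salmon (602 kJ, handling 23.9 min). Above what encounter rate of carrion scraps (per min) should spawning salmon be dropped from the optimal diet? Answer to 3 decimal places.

The zero-one rule: include spawning salmon iff E₂/h₂ > λE₁/(1+λh₁). Equality gives the switch point.
λE₁h₂ = E₂ + λE₂h₁ ⇒ λ = E₂/(E₁h₂ − E₂h₁) = 602/(4.302e+04 − 9391) = 0.0179 per min.

0.018 per min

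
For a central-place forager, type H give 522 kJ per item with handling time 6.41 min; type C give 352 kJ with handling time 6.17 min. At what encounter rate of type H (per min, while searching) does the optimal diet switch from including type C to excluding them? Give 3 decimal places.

The zero-one rule: include type C iff E₂/h₂ > λE₁/(1+λh₁). Equality gives the switch point.
λE₁h₂ = E₂ + λE₂h₁ ⇒ λ = E₂/(E₁h₂ − E₂h₁) = 352/(3221 − 2256) = 0.365 per min.

0.365 per min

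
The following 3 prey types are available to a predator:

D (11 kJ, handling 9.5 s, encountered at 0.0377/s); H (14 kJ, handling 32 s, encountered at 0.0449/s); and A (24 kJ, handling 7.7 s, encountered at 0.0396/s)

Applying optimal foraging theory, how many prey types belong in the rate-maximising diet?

2

E/h in descending order: A 3.12, D 1.16, H 0.438 kJ/s. The optimal diet is the largest prefix of this list for which every included type satisfies E_i/h_i > R on the types above it.
Rate on top 1: 0.7283. D: 1.16 > 0.7283 → include.
Rate on top 2: 0.8208. H: 0.438 < 0.8208 → exclude; stop.
Optimal diet: A, D — 2 of 3 types.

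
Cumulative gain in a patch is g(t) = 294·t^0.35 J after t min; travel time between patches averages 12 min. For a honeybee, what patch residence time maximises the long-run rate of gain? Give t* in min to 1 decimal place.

Optimal t* satisfies g'(t*) = g(t*)/(T + t*).
g'(t) = 0.35·294·t^-0.65. Setting 0.35·294·t^-0.65 = 294·t^0.35/(12+t) gives 0.35(12+t) = t, so 0.65·t = 0.35×12.
t* = 0.35×12/0.65 = 6.462 min.

6.5 min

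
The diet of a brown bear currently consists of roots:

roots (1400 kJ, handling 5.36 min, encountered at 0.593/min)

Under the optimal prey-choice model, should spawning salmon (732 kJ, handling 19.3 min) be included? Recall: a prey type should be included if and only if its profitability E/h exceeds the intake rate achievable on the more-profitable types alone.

No

Intake rate on the current diet: R = (0.593×1400) / (1 + 0.593×5.36) = 830.2/4.178 = 198.7 kJ/min.
spawning salmon: E/h = 732/19.3 = 37.93 kJ/min.
37.93 < 198.7, so adding spawning salmon would lower the average — exclude it.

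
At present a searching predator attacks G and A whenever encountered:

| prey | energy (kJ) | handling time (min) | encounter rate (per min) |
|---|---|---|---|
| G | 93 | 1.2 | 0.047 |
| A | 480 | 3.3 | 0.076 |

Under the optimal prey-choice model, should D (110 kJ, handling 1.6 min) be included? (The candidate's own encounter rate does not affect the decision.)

Current rate: (0.047×93 + 0.076×480)/(1 + 0.047×1.2 + 0.076×3.3) = 31.25 kJ/min.
Profitability of D: 110/1.6 = 68.75 kJ/min.
Since 68.75 > R, including D increases the long-run rate.

Yes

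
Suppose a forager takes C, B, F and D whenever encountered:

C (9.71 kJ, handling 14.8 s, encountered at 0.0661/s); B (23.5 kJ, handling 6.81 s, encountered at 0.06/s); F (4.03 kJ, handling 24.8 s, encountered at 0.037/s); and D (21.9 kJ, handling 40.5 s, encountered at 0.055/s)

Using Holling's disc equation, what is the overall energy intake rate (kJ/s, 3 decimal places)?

0.616 kJ/s

R = (0.0661×9.71 + 0.06×23.5 + 0.037×4.03 + 0.055×21.9) / (1 + 0.0661×14.8 + 0.06×6.81 + 0.037×24.8 + 0.055×40.5) = 3.405/5.532 = 0.6156 kJ/s.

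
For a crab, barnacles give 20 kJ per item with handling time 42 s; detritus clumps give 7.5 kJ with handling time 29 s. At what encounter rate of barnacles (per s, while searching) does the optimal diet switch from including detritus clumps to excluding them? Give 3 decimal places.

0.028 per s

The zero-one rule: include detritus clumps iff E₂/h₂ > λE₁/(1+λh₁). Equality gives the switch point.
λE₁h₂ = E₂ + λE₂h₁ ⇒ λ = E₂/(E₁h₂ − E₂h₁) = 7.5/(580 − 315) = 0.0283 per s.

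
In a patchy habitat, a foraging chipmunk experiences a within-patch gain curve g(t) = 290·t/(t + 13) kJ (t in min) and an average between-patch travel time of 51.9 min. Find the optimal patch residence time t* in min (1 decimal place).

By the marginal value theorem, leave when the instantaneous gain rate g'(t) equals the habitat-wide average g(t)/(T + t).
g'(t) = 290·13/(t + 13)². Setting 290·13/(t+13)² = 290t/[(t+13)(51.9+t)] gives 13(51.9+t) = t(t+13), so t² = 13×51.9 = 674.7.
t* = √674.7 = 25.97 min.

26.0 min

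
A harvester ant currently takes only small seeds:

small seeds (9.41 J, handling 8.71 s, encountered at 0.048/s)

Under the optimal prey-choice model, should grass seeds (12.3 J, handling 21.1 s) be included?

Intake rate on the current diet: R = (0.048×9.41) / (1 + 0.048×8.71) = 0.4517/1.418 = 0.3185 J/s.
grass seeds: E/h = 12.3/21.1 = 0.5829 J/s.
Since 0.5829 > R, including grass seeds increases the long-run rate.

Yes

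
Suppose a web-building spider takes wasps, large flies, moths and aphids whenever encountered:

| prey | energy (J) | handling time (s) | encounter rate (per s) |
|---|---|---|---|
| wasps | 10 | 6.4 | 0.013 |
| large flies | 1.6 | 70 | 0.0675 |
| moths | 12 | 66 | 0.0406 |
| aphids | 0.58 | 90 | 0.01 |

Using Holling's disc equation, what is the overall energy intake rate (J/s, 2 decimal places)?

0.08 J/s

Energy encountered per unit search time: 0.013×10 + 0.0675×1.6 + 0.0406×12 + 0.01×0.58 = 0.731 J/s.
Handling time per unit search time: 0.013×6.4 + 0.0675×70 + 0.0406×66 + 0.01×90 = 8.388.
Rate = 0.731/(1 + 8.388) = 0.07787 J/s.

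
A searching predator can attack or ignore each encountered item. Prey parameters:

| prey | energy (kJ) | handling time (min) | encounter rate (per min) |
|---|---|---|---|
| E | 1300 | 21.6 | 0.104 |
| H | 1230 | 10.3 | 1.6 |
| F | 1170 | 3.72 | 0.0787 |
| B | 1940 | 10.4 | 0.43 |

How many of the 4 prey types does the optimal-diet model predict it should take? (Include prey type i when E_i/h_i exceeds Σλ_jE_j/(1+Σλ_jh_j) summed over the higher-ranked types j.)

Rank by E/h (kJ/min): F 315, B 187, H 119, E 60.2. Include each in turn until the next type's E/h falls below the running intake rate.
Rate on top 1: 71.23. B: 187 > 71.23 → include.
Rate on top 2: 160.7. H: 119 < 160.7 → exclude; stop.
Optimal diet: F, B — 2 of 4 types.

2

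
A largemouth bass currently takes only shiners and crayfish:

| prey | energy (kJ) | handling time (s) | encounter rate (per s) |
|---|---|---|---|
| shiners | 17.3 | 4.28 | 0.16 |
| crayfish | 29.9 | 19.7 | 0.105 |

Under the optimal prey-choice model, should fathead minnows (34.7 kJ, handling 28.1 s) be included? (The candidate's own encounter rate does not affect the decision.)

No

On shiners and crayfish alone, R = ΣλE/(1+Σλh) = 5.907/3.753 = 1.574 kJ/s.
Profitability of fathead minnows: 34.7/28.1 = 1.235 kJ/s.
1.235 < 1.574, so adding fathead minnows would lower the average — exclude it.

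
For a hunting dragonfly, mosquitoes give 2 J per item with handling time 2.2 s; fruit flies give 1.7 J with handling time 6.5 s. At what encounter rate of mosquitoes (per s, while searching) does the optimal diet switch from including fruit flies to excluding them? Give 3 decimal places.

0.184 per s

Drop fruit flies once their profitability E₂/h₂ falls below the rate achievable on mosquitoes alone: E₂/h₂ = λE₁/(1 + λh₁).
Solve for λ: λE₁h₂ = E₂(1 + λh₁) → λ(E₁h₂ − E₂h₁) = E₂ → λ = E₂/(E₁h₂ − E₂h₁).
λ = 1.7/(2×6.5 − 1.7×2.2) = 1.7/9.26 = 0.1836 per s.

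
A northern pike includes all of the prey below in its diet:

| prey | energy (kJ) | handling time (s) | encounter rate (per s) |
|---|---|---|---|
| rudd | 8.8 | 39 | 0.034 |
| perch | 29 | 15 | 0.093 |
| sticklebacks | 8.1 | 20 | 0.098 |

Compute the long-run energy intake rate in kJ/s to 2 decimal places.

Energy encountered per unit search time: 0.034×8.8 + 0.093×29 + 0.098×8.1 = 3.79 kJ/s.
Handling time per unit search time: 0.034×39 + 0.093×15 + 0.098×20 = 4.681.
Rate = 3.79/(1 + 4.681) = 0.6671 kJ/s.

0.67 kJ/s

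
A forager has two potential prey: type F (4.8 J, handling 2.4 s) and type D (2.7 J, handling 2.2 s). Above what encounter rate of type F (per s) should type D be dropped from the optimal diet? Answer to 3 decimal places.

At the threshold, the rate on type F alone equals the profitability of type D: λ·4.8/(1 + λ·2.4) = 2.7/2.2 = 1.227.
Rearranging, λ(4.8 − 1.227×2.4) = 1.227, so λ = 1.227/1.855 = 0.6618 per s.

0.662 per s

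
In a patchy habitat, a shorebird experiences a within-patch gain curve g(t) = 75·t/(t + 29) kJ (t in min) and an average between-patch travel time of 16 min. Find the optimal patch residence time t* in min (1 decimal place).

21.5 min

Optimal t* satisfies g'(t*) = g(t*)/(T + t*).
g'(t) = 75·29/(t + 29)². Setting 75·29/(t+29)² = 75t/[(t+29)(16+t)] gives 29(16+t) = t(t+29), so t² = 29×16 = 464.
t* = √464 = 21.54 min.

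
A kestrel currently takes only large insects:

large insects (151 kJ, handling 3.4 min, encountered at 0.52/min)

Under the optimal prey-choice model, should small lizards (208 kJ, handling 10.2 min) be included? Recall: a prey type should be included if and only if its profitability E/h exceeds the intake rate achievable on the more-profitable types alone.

Current rate: (0.52×151)/(1 + 0.52×3.4) = 28.37 kJ/min.
small lizards: E/h = 208/10.2 = 20.39 kJ/min.
20.39 < 28.37, so adding small lizards would lower the average — exclude it.

No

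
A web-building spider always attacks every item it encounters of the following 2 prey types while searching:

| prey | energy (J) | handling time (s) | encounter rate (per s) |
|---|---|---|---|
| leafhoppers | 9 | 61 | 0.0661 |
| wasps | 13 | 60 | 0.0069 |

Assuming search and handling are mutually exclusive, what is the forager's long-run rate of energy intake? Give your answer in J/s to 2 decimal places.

0.13 J/s

R = Σλ_iE_i / (1 + Σλ_ih_i)
Numerator: 0.0661×9 + 0.0069×13 = 0.6846
Denominator: 1 + 0.0661×61 + 0.0069×60 = 5.446
R = 0.6846/5.446 = 0.1257 J/s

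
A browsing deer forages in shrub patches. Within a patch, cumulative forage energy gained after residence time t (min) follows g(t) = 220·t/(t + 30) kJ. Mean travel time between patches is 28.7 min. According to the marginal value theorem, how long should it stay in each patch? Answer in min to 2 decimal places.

29.34 min

Maximise g(t)/(T+t): set derivative to zero → g'(t)(T+t) = g(t).
g'(t) = 220·30/(t + 30)². Setting 220·30/(t+30)² = 220t/[(t+30)(28.7+t)] gives 30(28.7+t) = t(t+30), so t² = 30×28.7 = 861.
t* = √861 = 29.34 min.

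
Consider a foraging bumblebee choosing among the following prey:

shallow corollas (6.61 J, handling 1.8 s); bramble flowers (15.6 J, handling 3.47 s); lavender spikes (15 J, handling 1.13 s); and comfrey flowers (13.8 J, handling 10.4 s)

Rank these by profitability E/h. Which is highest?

Profitability E/h (J/s): shallow corollas = 6.61/1.8 = 3.67, bramble flowers = 15.6/3.47 = 4.5, lavender spikes = 15/1.13 = 13.3, comfrey flowers = 13.8/10.4 = 1.33.
Ranked: lavender spikes > bramble flowers > shallow corollas > comfrey flowers.

lavender spikes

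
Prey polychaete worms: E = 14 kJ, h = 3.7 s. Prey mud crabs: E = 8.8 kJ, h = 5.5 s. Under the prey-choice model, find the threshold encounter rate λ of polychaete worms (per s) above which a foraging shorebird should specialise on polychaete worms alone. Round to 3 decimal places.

0.198 per s

Drop mud crabs once their profitability E₂/h₂ falls below the rate achievable on polychaete worms alone: E₂/h₂ = λE₁/(1 + λh₁).
Solve for λ: λE₁h₂ = E₂(1 + λh₁) → λ(E₁h₂ − E₂h₁) = E₂ → λ = E₂/(E₁h₂ − E₂h₁).
λ = 8.8/(14×5.5 − 8.8×3.7) = 8.8/44.44 = 0.198 per s.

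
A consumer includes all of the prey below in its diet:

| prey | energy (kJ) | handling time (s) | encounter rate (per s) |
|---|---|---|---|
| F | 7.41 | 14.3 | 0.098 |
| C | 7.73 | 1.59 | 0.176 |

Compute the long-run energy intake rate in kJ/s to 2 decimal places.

R = (0.098×7.41 + 0.176×7.73) / (1 + 0.098×14.3 + 0.176×1.59) = 2.087/2.681 = 0.7782 kJ/s.

0.78 kJ/s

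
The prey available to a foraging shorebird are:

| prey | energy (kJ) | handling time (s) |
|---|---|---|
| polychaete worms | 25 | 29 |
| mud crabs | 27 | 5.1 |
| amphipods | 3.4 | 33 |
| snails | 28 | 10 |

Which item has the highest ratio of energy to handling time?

Profitability E/h (kJ/s): polychaete worms = 25/29 = 0.862, mud crabs = 27/5.1 = 5.29, amphipods = 3.4/33 = 0.103, snails = 28/10 = 2.8.
Ranked: mud crabs > snails > polychaete worms > amphipods.

mud crabs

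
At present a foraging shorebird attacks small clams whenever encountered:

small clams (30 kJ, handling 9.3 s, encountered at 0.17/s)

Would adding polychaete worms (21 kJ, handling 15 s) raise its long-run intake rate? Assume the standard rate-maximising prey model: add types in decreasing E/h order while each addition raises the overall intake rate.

No

Intake rate on the current diet: R = (0.17×30) / (1 + 0.17×9.3) = 5.1/2.581 = 1.976 kJ/s.
polychaete worms: E/h = 21/15 = 1.4 kJ/s.
1.4 < 1.976, so adding polychaete worms would lower the average — exclude it.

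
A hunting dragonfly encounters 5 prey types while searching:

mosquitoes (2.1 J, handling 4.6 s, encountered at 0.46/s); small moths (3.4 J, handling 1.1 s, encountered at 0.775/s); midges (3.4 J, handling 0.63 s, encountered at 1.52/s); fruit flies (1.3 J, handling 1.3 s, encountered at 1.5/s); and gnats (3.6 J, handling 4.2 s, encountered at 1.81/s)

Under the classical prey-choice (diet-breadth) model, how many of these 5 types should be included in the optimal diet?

E/h in descending order: midges 5.4, small moths 3.09, fruit flies 1, gnats 0.857, mosquitoes 0.457 J/s. The optimal diet is the largest prefix of this list for which every included type satisfies E_i/h_i > R on the types above it.
Rate on top 1: 2.64. small moths: 3.09 > 2.64 → include.
Rate on top 2: 2.777. fruit flies: 1 < 2.777 → exclude; stop.
Optimal diet: midges, small moths — 2 of 5 types.

2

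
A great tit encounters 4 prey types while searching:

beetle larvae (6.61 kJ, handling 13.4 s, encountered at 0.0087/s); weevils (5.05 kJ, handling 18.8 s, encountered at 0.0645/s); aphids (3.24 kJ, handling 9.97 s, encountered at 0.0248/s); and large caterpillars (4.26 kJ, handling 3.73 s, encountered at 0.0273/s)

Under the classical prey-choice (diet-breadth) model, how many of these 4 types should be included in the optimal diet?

4

E/h in descending order: large caterpillars 1.14, beetle larvae 0.493, aphids 0.325, weevils 0.269 kJ/s. The optimal diet is the largest prefix of this list for which every included type satisfies E_i/h_i > R on the types above it.
Rate on top 1: 0.1055. beetle larvae: 0.493 > 0.1055 → include.
Rate on top 2: 0.1426. aphids: 0.325 > 0.1426 → include.
Rate on top 3: 0.1734. weevils: 0.269 > 0.1734 → include.
Optimal diet: large caterpillars, beetle larvae, aphids, weevils — 4 of 4 types.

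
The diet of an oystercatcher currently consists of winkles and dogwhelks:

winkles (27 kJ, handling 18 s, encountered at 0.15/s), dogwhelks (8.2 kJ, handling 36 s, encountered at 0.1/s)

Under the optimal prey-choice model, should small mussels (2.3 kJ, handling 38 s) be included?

No

Current rate: (0.15×27 + 0.1×8.2)/(1 + 0.15×18 + 0.1×36) = 0.6671 kJ/s.
small mussels: E/h = 2.3/38 = 0.06053 kJ/s.
0.06053 < 0.6671, so adding small mussels would lower the average — exclude it.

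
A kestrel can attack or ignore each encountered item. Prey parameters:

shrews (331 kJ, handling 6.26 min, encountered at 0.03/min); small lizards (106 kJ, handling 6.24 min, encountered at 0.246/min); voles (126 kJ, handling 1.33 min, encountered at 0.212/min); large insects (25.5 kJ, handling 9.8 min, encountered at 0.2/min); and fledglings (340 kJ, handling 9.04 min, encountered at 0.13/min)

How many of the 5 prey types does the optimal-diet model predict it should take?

3

Profitabilities (E/h, kJ/min): voles 94.7, shrews 52.9, fledglings 37.6, small lizards 17, large insects 2.6. Add prey in this order while the next type's profitability exceeds the intake rate on those already taken.
Rate on top 1: 20.84. shrews: 52.9 > 20.84 → include.
Rate on top 2: 24.93. fledglings: 37.6 > 24.93 → include.
Rate on top 3: 30.56. small lizards: 17 < 30.56 → exclude; stop.
Optimal diet: voles, shrews, fledglings — 3 of 5 types.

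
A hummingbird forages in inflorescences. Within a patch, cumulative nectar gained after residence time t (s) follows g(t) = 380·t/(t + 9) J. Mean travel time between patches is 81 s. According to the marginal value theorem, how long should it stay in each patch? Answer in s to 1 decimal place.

By the marginal value theorem, leave when the instantaneous gain rate g'(t) equals the habitat-wide average g(t)/(T + t).
g'(t) = 380·9/(t + 9)². Setting 380·9/(t+9)² = 380t/[(t+9)(81+t)] gives 9(81+t) = t(t+9), so t² = 9×81 = 729.
t* = √729 = 27 s.

27.0 s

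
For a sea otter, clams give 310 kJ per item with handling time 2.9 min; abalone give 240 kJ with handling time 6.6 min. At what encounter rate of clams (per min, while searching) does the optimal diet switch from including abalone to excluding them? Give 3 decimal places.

Drop abalone once their profitability E₂/h₂ falls below the rate achievable on clams alone: E₂/h₂ = λE₁/(1 + λh₁).
Solve for λ: λE₁h₂ = E₂(1 + λh₁) → λ(E₁h₂ − E₂h₁) = E₂ → λ = E₂/(E₁h₂ − E₂h₁).
λ = 240/(310×6.6 − 240×2.9) = 240/1350 = 0.1778 per min.

0.178 per min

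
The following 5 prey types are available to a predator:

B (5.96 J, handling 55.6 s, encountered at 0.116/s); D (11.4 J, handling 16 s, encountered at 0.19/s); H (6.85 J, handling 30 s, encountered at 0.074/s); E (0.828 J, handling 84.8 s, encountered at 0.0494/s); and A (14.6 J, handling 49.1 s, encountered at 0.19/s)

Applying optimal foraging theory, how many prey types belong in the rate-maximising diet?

1

Profitabilities (E/h, J/s): D 0.713, A 0.297, H 0.228, B 0.107, E 0.00976. Add prey in this order while the next type's profitability exceeds the intake rate on those already taken.
Rate on top 1: 0.5361. A: 0.297 < 0.5361 → exclude; stop.
Optimal diet: D — 1 of 5 types.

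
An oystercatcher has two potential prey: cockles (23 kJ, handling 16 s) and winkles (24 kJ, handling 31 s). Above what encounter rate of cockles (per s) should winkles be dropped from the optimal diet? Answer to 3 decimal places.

0.073 per s

The zero-one rule: include winkles iff E₂/h₂ > λE₁/(1+λh₁). Equality gives the switch point.
λE₁h₂ = E₂ + λE₂h₁ ⇒ λ = E₂/(E₁h₂ − E₂h₁) = 24/(713 − 384) = 0.07295 per s.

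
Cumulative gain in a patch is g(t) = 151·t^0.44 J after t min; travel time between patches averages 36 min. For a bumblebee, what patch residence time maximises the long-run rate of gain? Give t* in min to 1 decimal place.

28.3 min

Maximise g(t)/(T+t): set derivative to zero → g'(t)(T+t) = g(t).
g'(t) = 0.44·151·t^-0.56. Setting 0.44·151·t^-0.56 = 151·t^0.44/(36+t) gives 0.44(36+t) = t, so 0.56·t = 0.44×36.
t* = 0.44×36/0.56 = 28.29 min.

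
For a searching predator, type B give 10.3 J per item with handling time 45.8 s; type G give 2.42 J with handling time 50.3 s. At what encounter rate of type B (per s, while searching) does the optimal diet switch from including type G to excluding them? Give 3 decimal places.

0.006 per s

Drop type G once their profitability E₂/h₂ falls below the rate achievable on type B alone: E₂/h₂ = λE₁/(1 + λh₁).
Solve for λ: λE₁h₂ = E₂(1 + λh₁) → λ(E₁h₂ − E₂h₁) = E₂ → λ = E₂/(E₁h₂ − E₂h₁).
λ = 2.42/(10.3×50.3 − 2.42×45.8) = 2.42/407.3 = 0.005942 per s.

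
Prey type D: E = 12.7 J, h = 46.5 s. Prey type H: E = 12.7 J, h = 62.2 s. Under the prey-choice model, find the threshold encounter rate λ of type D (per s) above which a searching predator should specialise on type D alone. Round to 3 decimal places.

0.064 per s

At the threshold, the rate on type D alone equals the profitability of type H: λ·12.7/(1 + λ·46.5) = 12.7/62.2 = 0.2042.
Rearranging, λ(12.7 − 0.2042×46.5) = 0.2042, so λ = 0.2042/3.206 = 0.06369 per s.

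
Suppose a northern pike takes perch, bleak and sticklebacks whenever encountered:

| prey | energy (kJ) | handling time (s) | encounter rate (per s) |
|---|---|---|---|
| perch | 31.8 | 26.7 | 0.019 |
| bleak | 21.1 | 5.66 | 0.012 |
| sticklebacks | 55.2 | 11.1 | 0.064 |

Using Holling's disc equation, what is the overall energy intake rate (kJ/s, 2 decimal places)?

R = Σλ_iE_i / (1 + Σλ_ih_i)
Numerator: 0.019×31.8 + 0.012×21.1 + 0.064×55.2 = 4.39
Denominator: 1 + 0.019×26.7 + 0.012×5.66 + 0.064×11.1 = 2.286
R = 4.39/2.286 = 1.921 kJ/s

1.92 kJ/s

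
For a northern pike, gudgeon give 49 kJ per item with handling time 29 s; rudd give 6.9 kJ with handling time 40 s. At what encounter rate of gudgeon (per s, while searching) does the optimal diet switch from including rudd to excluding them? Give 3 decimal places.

Drop rudd once their profitability E₂/h₂ falls below the rate achievable on gudgeon alone: E₂/h₂ = λE₁/(1 + λh₁).
Solve for λ: λE₁h₂ = E₂(1 + λh₁) → λ(E₁h₂ − E₂h₁) = E₂ → λ = E₂/(E₁h₂ − E₂h₁).
λ = 6.9/(49×40 − 6.9×29) = 6.9/1760 = 0.003921 per s.

0.004 per s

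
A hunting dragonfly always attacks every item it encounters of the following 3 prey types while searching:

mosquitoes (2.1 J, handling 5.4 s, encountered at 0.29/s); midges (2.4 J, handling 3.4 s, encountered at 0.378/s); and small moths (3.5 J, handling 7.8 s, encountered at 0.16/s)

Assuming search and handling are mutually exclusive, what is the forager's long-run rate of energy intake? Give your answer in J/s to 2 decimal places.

0.41 J/s

R = (0.29×2.1 + 0.378×2.4 + 0.16×3.5) / (1 + 0.29×5.4 + 0.378×3.4 + 0.16×7.8) = 2.076/5.099 = 0.4072 J/s.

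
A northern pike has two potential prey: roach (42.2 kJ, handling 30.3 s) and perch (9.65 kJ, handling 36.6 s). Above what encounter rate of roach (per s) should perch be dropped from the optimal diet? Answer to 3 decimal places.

Drop perch once their profitability E₂/h₂ falls below the rate achievable on roach alone: E₂/h₂ = λE₁/(1 + λh₁).
Solve for λ: λE₁h₂ = E₂(1 + λh₁) → λ(E₁h₂ − E₂h₁) = E₂ → λ = E₂/(E₁h₂ − E₂h₁).
λ = 9.65/(42.2×36.6 − 9.65×30.3) = 9.65/1252 = 0.007707 per s.

0.008 per s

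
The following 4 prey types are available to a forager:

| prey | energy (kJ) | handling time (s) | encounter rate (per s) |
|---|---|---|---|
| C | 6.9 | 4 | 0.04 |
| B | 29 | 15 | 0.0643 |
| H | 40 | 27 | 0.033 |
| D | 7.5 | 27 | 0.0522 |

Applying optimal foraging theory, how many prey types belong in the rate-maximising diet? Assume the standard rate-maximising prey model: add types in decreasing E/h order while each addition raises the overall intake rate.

Profitabilities (E/h, kJ/s): B 1.93, C 1.73, H 1.48, D 0.278. Add prey in this order while the next type's profitability exceeds the intake rate on those already taken.
Rate on top 1: 0.9492. C: 1.73 > 0.9492 → include.
Rate on top 2: 1.008. H: 1.48 > 1.008 → include.
Rate on top 3: 1.148. D: 0.278 < 1.148 → exclude; stop.
Optimal diet: B, C, H — 3 of 4 types.

3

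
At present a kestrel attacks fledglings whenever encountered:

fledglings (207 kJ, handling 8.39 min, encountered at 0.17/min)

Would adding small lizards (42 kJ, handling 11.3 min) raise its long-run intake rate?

No

Current rate: (0.17×207)/(1 + 0.17×8.39) = 14.5 kJ/min.
Profitability of small lizards: 42/11.3 = 3.717 kJ/min.
Since 3.717 < R, time spent handling small lizards is better spent searching.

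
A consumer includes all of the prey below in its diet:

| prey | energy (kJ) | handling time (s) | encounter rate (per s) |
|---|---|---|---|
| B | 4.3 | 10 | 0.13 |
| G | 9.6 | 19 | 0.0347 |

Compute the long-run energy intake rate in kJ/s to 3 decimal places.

Energy encountered per unit search time: 0.13×4.3 + 0.0347×9.6 = 0.8921 kJ/s.
Handling time per unit search time: 0.13×10 + 0.0347×19 = 1.959.
Rate = 0.8921/(1 + 1.959) = 0.3015 kJ/s.

0.301 kJ/s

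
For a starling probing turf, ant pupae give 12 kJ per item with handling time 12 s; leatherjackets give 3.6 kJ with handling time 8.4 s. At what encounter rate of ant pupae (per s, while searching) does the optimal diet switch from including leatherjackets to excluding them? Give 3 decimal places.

0.062 per s

The zero-one rule: include leatherjackets iff E₂/h₂ > λE₁/(1+λh₁). Equality gives the switch point.
λE₁h₂ = E₂ + λE₂h₁ ⇒ λ = E₂/(E₁h₂ − E₂h₁) = 3.6/(100.8 − 43.2) = 0.0625 per s.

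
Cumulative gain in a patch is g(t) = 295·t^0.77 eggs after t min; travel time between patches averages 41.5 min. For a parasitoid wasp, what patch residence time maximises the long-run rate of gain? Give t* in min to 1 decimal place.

138.9 min

By the marginal value theorem, leave when the instantaneous gain rate g'(t) equals the habitat-wide average g(t)/(T + t).
g'(t) = 0.77·295·t^-0.23. Setting 0.77·295·t^-0.23 = 295·t^0.77/(41.5+t) gives 0.77(41.5+t) = t, so 0.23·t = 0.77×41.5.
t* = 0.77×41.5/0.23 = 138.9 min.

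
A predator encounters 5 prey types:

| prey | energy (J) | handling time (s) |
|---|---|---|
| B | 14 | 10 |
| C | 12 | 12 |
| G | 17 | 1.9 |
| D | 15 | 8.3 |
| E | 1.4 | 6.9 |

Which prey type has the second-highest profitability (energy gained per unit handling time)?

In descending order of E/h:
G: 17/1.9 = 8.95 J/s
D: 15/8.3 = 1.81 J/s
B: 14/10 = 1.4 J/s
C: 12/12 = 1 J/s
E: 1.4/6.9 = 0.203 J/s

D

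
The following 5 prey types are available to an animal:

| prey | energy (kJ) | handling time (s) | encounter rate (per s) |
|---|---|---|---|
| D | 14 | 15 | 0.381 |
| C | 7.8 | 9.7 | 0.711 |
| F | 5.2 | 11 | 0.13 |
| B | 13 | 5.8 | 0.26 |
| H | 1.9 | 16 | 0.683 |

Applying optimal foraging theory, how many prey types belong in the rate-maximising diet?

1

Profitabilities (E/h, kJ/s): B 2.24, D 0.933, C 0.804, F 0.473, H 0.119. Add prey in this order while the next type's profitability exceeds the intake rate on those already taken.
Rate on top 1: 1.348. D: 0.933 < 1.348 → exclude; stop.
Optimal diet: B — 1 of 5 types.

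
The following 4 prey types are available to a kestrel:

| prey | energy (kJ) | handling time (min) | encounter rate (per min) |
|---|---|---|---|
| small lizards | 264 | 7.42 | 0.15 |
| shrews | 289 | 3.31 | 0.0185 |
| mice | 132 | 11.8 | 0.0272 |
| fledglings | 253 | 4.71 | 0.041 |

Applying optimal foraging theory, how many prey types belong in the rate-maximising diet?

Rank by E/h (kJ/min): shrews 87.3, fledglings 53.7, small lizards 35.6, mice 11.2. Include each in turn until the next type's E/h falls below the running intake rate.
Rate on top 1: 5.038. fledglings: 53.7 > 5.038 → include.
Rate on top 2: 12.53. small lizards: 35.6 > 12.53 → include.
Rate on top 3: 23.37. mice: 11.2 < 23.37 → exclude; stop.
Optimal diet: shrews, fledglings, small lizards — 3 of 4 types.

3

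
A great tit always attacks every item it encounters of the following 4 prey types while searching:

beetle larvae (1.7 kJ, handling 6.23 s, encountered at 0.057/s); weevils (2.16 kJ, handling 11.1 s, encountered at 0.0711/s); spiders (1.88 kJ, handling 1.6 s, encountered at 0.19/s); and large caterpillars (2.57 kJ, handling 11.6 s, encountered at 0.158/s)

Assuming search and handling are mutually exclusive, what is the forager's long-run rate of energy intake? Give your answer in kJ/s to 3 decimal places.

Energy encountered per unit search time: 0.057×1.7 + 0.0711×2.16 + 0.19×1.88 + 0.158×2.57 = 1.014 kJ/s.
Handling time per unit search time: 0.057×6.23 + 0.0711×11.1 + 0.19×1.6 + 0.158×11.6 = 3.281.
Rate = 1.014/(1 + 3.281) = 0.2368 kJ/s.

0.237 kJ/s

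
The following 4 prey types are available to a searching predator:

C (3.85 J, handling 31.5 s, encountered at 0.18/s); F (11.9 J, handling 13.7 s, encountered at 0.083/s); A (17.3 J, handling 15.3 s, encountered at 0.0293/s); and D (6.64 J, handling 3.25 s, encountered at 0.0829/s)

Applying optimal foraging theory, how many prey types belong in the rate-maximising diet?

3

Rank by E/h (J/s): D 2.04, A 1.13, F 0.869, C 0.122. Include each in turn until the next type's E/h falls below the running intake rate.
Rate on top 1: 0.4336. A: 1.13 > 0.4336 → include.
Rate on top 2: 0.6156. F: 0.869 > 0.6156 → include.
Rate on top 3: 0.7163. C: 0.122 < 0.7163 → exclude; stop.
Optimal diet: D, A, F — 3 of 4 types.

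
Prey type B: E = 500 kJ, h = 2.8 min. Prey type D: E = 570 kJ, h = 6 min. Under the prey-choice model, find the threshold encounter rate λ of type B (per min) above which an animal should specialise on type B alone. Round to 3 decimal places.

0.406 per min

At the threshold, the rate on type B alone equals the profitability of type D: λ·500/(1 + λ·2.8) = 570/6 = 95.
Rearranging, λ(500 − 95×2.8) = 95, so λ = 95/234 = 0.406 per min.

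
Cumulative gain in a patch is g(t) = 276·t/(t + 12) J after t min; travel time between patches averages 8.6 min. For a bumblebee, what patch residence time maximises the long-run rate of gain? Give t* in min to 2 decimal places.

10.16 min

Optimal t* satisfies g'(t*) = g(t*)/(T + t*).
g'(t) = 276·12/(t + 12)². Setting 276·12/(t+12)² = 276t/[(t+12)(8.6+t)] gives 12(8.6+t) = t(t+12), so t² = 12×8.6 = 103.2.
t* = √103.2 = 10.16 min.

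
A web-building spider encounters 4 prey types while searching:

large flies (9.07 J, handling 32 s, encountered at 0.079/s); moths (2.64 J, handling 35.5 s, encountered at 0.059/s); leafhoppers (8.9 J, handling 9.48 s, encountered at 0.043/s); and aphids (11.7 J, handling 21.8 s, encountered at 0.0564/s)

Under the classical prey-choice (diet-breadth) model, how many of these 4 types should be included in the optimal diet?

2

Rank by E/h (J/s): leafhoppers 0.939, aphids 0.537, large flies 0.283, moths 0.0744. Include each in turn until the next type's E/h falls below the running intake rate.
Rate on top 1: 0.2719. aphids: 0.537 > 0.2719 → include.
Rate on top 2: 0.3953. large flies: 0.283 < 0.3953 → exclude; stop.
Optimal diet: leafhoppers, aphids — 2 of 4 types.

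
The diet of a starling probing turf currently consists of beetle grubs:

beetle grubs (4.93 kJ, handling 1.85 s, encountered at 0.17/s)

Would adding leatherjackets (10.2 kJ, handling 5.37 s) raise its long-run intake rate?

On beetle grubs alone, R = ΣλE/(1+Σλh) = 0.8381/1.315 = 0.6376 kJ/s.
Profitability of leatherjackets: 10.2/5.37 = 1.899 kJ/s.
Since 1.899 > R, including leatherjackets increases the long-run rate.

Yes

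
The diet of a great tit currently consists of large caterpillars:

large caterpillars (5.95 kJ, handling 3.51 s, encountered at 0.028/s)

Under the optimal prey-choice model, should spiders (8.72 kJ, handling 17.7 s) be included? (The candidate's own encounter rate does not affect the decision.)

Intake rate on the current diet: R = (0.028×5.95) / (1 + 0.028×3.51) = 0.1666/1.098 = 0.1517 kJ/s.
Profitability of spiders: 8.72/17.7 = 0.4927 kJ/s.
0.4927 > 0.1517, so adding spiders raises the average — include it.

Yes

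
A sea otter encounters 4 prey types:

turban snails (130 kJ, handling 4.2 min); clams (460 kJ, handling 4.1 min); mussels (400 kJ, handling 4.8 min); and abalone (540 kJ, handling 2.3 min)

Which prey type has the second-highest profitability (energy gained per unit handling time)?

clams

In descending order of E/h:
abalone: 540/2.3 = 235 kJ/min
clams: 460/4.1 = 112 kJ/min
mussels: 400/4.8 = 83.3 kJ/min
turban snails: 130/4.2 = 31 kJ/min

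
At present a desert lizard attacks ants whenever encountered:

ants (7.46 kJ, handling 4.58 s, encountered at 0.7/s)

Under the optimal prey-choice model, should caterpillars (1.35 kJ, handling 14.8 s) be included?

On ants alone, R = ΣλE/(1+Σλh) = 5.222/4.206 = 1.242 kJ/s.
Profitability of caterpillars: 1.35/14.8 = 0.09122 kJ/s.
0.09122 < 1.242, so adding caterpillars would lower the average — exclude it.

No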